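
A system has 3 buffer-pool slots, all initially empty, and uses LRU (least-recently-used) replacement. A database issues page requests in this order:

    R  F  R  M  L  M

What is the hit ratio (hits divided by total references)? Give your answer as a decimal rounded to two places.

R: fault, frames {R}
F: fault, frames {R,F}
R: hit
M: fault, frames {F,R,M}
L: fault, evict F, frames {R,M,L}
M: hit
Hits: 2 of 6 references → 2/6 = 0.3333.

0.33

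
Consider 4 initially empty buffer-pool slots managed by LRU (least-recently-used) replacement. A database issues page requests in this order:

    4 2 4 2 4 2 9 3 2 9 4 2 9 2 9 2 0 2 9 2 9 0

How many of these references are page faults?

5

4 → fault, frames [4]
2 → fault, frames [4, 2]
4 → hit
2 → hit
4 → hit
2 → hit
9 → fault, frames [4, 2, 9]
3 → fault, frames [4, 2, 9, 3]
2 → hit
9 → hit
4 → hit
2 → hit
9 → hit
2 → hit
9 → hit
2 → hit
0 → fault, evict 3, frames [4, 9, 2, 0]
2 → hit
9 → hit
2 → hit
9 → hit
0 → hit
Page faults: 5.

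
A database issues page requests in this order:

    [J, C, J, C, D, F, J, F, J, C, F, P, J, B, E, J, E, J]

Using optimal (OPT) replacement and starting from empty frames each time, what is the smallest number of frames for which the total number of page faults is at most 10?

2

f=1: 18 faults
f=2: 9 faults
f=3: 7 faults
f=4: 7 faults
f=5: 7 faults
f=6: 7 faults
f=7: 7 faults
Smallest f with faults ≤ 10 is 2.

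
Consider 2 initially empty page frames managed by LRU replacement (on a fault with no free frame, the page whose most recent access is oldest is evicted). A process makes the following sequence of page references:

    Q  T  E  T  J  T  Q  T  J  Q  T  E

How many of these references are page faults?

Q → miss, frames [Q]
T → miss, frames [Q, T]
E → miss, evict Q, frames [T, E]
T → hit
J → miss, evict E, frames [T, J]
T → hit
Q → miss, evict J, frames [T, Q]
T → hit
J → miss, evict Q, frames [T, J]
Q → miss, evict T, frames [J, Q]
T → miss, evict J, frames [Q, T]
E → miss, evict Q, frames [T, E]
Page faults: 9.

9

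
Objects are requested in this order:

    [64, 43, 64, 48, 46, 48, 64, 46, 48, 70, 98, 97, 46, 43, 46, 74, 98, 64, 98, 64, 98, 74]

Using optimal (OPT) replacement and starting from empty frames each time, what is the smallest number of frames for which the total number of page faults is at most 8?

f=1: 22 faults
f=2: 14 faults
f=3: 10 faults
f=4: 9 faults
f=5: 8 faults
f=6: 8 faults
f=7: 8 faults
f=8: 8 faults
Smallest f with faults ≤ 8 is 5.

5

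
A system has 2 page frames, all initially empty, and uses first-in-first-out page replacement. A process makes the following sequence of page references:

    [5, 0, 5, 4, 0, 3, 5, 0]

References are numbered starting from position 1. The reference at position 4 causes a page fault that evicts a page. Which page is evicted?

5

pos 1: 5 → miss, frames (5)
pos 2: 0 → miss, frames (5 0)
pos 3: 5 → hit
pos 4: 4 → miss, evict 5, frames (0 4)
At position 4, page 5 is evicted.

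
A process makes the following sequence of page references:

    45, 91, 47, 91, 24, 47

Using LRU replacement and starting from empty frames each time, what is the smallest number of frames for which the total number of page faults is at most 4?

3

f=1: 6 faults
f=2: 5 faults
f=3: 4 faults
f=4: 4 faults
Smallest f with faults ≤ 4 is 3.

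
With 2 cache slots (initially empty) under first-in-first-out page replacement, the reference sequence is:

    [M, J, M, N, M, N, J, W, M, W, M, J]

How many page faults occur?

8

M → fault, frames [M]
J → fault, frames [M, J]
M → hit
N → fault, evict M, frames [J, N]
M → fault, evict J, frames [N, M]
N → hit
J → fault, evict N, frames [M, J]
W → fault, evict M, frames [J, W]
M → fault, evict J, frames [W, M]
W → hit
M → hit
J → fault, evict W, frames [M, J]
Page faults: 8.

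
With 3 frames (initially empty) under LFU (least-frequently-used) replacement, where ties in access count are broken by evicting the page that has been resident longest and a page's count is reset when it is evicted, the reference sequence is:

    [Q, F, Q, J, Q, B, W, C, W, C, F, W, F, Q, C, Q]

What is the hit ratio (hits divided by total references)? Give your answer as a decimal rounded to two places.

0.44

Q: fault, frames (Q)
F: fault, frames (Q F)
Q: hit
J: fault, frames (Q F J)
Q: hit
B: fault, evict F, frames (Q J B)
W: fault, evict J, frames (Q B W)
C: fault, evict B, frames (Q W C)
W: hit
C: hit
F: fault, evict W, frames (Q C F)
W: fault, evict F, frames (Q C W)
F: fault, evict W, frames (Q C F)
Q: hit
C: hit
Q: hit
Hits: 7 of 16 references → 7/16 = 0.4375.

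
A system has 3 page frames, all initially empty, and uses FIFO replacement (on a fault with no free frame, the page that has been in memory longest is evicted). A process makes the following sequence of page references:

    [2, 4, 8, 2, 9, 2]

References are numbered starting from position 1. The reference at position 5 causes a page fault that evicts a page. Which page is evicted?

pos 1: 2 → fault, frames [2]
pos 2: 4 → fault, frames [2, 4]
pos 3: 8 → fault, frames [2, 4, 8]
pos 4: 2 → hit
pos 5: 9 → fault, evict 2, frames [4, 8, 9]
At position 5, page 2 is evicted.

2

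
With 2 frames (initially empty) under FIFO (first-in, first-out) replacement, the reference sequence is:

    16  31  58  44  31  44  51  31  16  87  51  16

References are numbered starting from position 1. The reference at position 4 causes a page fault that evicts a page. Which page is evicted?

pos 1: 16: fault, frames [16]
pos 2: 31: fault, frames [16, 31]
pos 3: 58: fault, evict 16, frames [31, 58]
pos 4: 44: fault, evict 31, frames [58, 44]
At position 4, page 31 is evicted.

31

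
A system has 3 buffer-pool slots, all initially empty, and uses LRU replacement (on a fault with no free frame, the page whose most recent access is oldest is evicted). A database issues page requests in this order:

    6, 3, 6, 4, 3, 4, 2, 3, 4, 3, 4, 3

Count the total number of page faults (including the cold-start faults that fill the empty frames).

6 -> fault, frames {6}
3 -> fault, frames {6,3}
6 -> hit
4 -> fault, frames {3,6,4}
3 -> hit
4 -> hit
2 -> fault, evict 6, frames {3,4,2}
3 -> hit
4 -> hit
3 -> hit
4 -> hit
3 -> hit
Page faults: 4.

4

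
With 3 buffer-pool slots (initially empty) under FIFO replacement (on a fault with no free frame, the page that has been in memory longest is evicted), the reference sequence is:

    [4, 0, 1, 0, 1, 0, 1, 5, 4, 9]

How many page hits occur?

4 → miss, frames {4}
0 → miss, frames {4,0}
1 → miss, frames {4,0,1}
0 → hit
1 → hit
0 → hit
1 → hit
5 → miss, evict 4, frames {0,1,5}
4 → miss, evict 0, frames {1,5,4}
9 → miss, evict 1, frames {5,4,9}
Hits: 4.

4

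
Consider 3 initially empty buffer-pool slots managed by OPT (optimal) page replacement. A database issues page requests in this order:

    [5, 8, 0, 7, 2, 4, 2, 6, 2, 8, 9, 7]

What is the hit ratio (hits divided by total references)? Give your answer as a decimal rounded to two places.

0.25

5 -> fault, frames {5}
8 -> fault, frames {5,8}
0 -> fault, frames {5,8,0}
7 -> fault, evict 0, frames {5,8,7}
2 -> fault, evict 5, frames {8,7,2}
4 -> fault, evict 7, frames {8,2,4}
2 -> hit
6 -> fault, evict 4, frames {8,2,6}
2 -> hit
8 -> hit
9 -> fault, evict 6, frames {8,2,9}
7 -> fault, evict 9, frames {8,2,7}
Hits: 3 of 12 references → 3/12 = 0.2500.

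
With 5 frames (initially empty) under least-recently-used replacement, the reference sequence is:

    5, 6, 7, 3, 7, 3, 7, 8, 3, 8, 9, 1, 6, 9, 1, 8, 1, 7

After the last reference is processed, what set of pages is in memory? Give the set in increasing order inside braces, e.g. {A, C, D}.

5 -> fault, frames {5}
6 -> fault, frames {5,6}
7 -> fault, frames {5,6,7}
3 -> fault, frames {5,6,7,3}
7 -> hit
3 -> hit
7 -> hit
8 -> fault, frames {5,6,3,7,8}
3 -> hit
8 -> hit
9 -> fault, evict 5, frames {6,7,3,8,9}
1 -> fault, evict 6, frames {7,3,8,9,1}
6 -> fault, evict 7, frames {3,8,9,1,6}
9 -> hit
1 -> hit
8 -> hit
1 -> hit
7 -> fault, evict 3, frames {6,9,8,1,7}

{1, 6, 7, 8, 9}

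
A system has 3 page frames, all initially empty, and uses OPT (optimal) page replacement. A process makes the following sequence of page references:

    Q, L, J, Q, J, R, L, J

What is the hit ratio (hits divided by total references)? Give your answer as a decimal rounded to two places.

0.50

Q -> miss, frames (Q)
L -> miss, frames (Q L)
J -> miss, frames (Q L J)
Q -> hit
J -> hit
R -> miss, evict Q, frames (L J R)
L -> hit
J -> hit
Hits: 4 of 8 references → 4/8 = 0.5000.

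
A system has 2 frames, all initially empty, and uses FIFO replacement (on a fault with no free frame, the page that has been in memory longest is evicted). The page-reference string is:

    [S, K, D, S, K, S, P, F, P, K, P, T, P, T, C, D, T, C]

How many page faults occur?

S → fault, frames {S}
K → fault, frames {S,K}
D → fault, evict S, frames {K,D}
S → fault, evict K, frames {D,S}
K → fault, evict D, frames {S,K}
S → hit
P → fault, evict S, frames {K,P}
F → fault, evict K, frames {P,F}
P → hit
K → fault, evict P, frames {F,K}
P → fault, evict F, frames {K,P}
T → fault, evict K, frames {P,T}
P → hit
T → hit
C → fault, evict P, frames {T,C}
D → fault, evict T, frames {C,D}
T → fault, evict C, frames {D,T}
C → fault, evict D, frames {T,C}
Page faults: 14.

14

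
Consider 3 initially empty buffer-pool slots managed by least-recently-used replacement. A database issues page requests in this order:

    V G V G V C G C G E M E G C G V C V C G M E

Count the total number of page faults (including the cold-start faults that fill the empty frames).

9

V -> miss, frames [V]
G -> miss, frames [V, G]
V -> hit
G -> hit
V -> hit
C -> miss, frames [G, V, C]
G -> hit
C -> hit
G -> hit
E -> miss, evict V, frames [C, G, E]
M -> miss, evict C, frames [G, E, M]
E -> hit
G -> hit
C -> miss, evict M, frames [E, G, C]
G -> hit
V -> miss, evict E, frames [C, G, V]
C -> hit
V -> hit
C -> hit
G -> hit
M -> miss, evict V, frames [C, G, M]
E -> miss, evict C, frames [G, M, E]
Page faults: 9.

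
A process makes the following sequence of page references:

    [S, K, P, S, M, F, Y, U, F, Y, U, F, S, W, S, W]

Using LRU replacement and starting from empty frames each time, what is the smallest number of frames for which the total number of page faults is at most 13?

f=1: 16 faults
f=2: 14 faults
f=3: 9 faults
f=4: 9 faults
f=5: 8 faults
f=6: 8 faults
f=7: 8 faults
f=8: 8 faults
Smallest f with faults ≤ 13 is 3.

3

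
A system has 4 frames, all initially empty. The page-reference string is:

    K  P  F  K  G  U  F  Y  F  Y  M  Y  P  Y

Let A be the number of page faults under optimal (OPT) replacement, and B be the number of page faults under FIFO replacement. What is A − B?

-1

Under OPT: F F F . F F . F . . F . . . → 7 faults.
Under FIFO: F F F . F F . F . . F . F . → 8 faults.
A − B = 7 − 8 = -1.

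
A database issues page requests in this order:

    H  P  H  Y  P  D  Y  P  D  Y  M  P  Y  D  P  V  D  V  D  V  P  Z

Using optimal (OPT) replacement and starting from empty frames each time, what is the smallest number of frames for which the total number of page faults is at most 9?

f=1: 22 faults
f=2: 12 faults
f=3: 8 faults
f=4: 7 faults
f=5: 7 faults
f=6: 7 faults
f=7: 7 faults
Smallest f with faults ≤ 9 is 3.

3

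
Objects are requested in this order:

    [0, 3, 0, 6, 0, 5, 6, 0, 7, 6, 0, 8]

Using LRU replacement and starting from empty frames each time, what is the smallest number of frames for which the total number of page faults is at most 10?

f=1: 12 faults
f=2: 10 faults
f=3: 6 faults
f=4: 6 faults
f=5: 6 faults
f=6: 6 faults
Smallest f with faults ≤ 10 is 2.

2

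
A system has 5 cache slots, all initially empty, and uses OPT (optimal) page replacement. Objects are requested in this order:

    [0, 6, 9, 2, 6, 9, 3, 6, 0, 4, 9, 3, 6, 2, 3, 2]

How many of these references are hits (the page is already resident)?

0: fault, frames {0}
6: fault, frames {0,6}
9: fault, frames {0,6,9}
2: fault, frames {0,6,9,2}
6: hit
9: hit
3: fault, frames {0,6,9,2,3}
6: hit
0: hit
4: fault, evict 0, frames {6,9,2,3,4}
9: hit
3: hit
6: hit
2: hit
3: hit
2: hit
Hits: 10.

10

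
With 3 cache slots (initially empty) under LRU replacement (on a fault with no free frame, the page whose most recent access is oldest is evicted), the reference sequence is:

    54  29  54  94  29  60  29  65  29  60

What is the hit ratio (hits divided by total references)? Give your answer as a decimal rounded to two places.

0.50

54: miss, frames {54}
29: miss, frames {54,29}
54: hit
94: miss, frames {29,54,94}
29: hit
60: miss, evict 54, frames {94,29,60}
29: hit
65: miss, evict 94, frames {60,29,65}
29: hit
60: hit
Hits: 5 of 10 references → 5/10 = 0.5000.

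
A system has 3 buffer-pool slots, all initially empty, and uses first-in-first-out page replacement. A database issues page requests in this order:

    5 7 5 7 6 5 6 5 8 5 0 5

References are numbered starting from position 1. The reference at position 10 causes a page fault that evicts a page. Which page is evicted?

7

pos 1: 5 -> miss, frames [5]
pos 2: 7 -> miss, frames [5, 7]
pos 3: 5 -> hit
pos 4: 7 -> hit
pos 5: 6 -> miss, frames [5, 7, 6]
pos 6: 5 -> hit
pos 7: 6 -> hit
pos 8: 5 -> hit
pos 9: 8 -> miss, evict 5, frames [7, 6, 8]
pos 10: 5 -> miss, evict 7, frames [6, 8, 5]
At position 10, page 7 is evicted.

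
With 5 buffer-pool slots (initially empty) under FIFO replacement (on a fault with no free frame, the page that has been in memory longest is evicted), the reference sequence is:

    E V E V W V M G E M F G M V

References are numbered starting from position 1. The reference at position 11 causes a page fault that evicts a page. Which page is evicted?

E

pos 1: E: fault, frames (E)
pos 2: V: fault, frames (E V)
pos 3: E: hit
pos 4: V: hit
pos 5: W: fault, frames (E V W)
pos 6: V: hit
pos 7: M: fault, frames (E V W M)
pos 8: G: fault, frames (E V W M G)
pos 9: E: hit
pos 10: M: hit
pos 11: F: fault, evict E, frames (V W M G F)
At position 11, page E is evicted.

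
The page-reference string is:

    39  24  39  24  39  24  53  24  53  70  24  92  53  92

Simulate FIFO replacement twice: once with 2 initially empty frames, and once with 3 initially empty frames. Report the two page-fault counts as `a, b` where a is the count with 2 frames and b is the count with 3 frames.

7, 5

2 frames: F F . . . . F . . F F F F . → 7 faults.
3 frames: F F . . . . F . . F . F . . → 5 faults.
5 < 7: adding a frame reduced faults, as is typical.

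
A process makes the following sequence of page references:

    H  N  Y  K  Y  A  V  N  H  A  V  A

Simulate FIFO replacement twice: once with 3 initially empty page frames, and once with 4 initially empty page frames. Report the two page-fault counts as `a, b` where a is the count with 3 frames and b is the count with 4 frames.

10, 8

3 frames: F F F F . F F F F F F . → 10 faults.
4 frames: F F F F . F F F F . . . → 8 faults.
8 < 10: adding a frame reduced faults, as is typical.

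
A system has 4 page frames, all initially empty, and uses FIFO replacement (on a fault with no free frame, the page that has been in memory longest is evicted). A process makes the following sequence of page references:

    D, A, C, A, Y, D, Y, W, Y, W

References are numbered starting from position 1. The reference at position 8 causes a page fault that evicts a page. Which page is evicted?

pos 1: D: fault, frames {D}
pos 2: A: fault, frames {D,A}
pos 3: C: fault, frames {D,A,C}
pos 4: A: hit
pos 5: Y: fault, frames {D,A,C,Y}
pos 6: D: hit
pos 7: Y: hit
pos 8: W: fault, evict D, frames {A,C,Y,W}
At position 8, page D is evicted.

D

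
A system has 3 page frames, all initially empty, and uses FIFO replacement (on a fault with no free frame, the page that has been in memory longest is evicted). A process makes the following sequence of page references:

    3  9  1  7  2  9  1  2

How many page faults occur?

3 → miss, frames {3}
9 → miss, frames {3,9}
1 → miss, frames {3,9,1}
7 → miss, evict 3, frames {9,1,7}
2 → miss, evict 9, frames {1,7,2}
9 → miss, evict 1, frames {7,2,9}
1 → miss, evict 7, frames {2,9,1}
2 → hit
Page faults: 7.

7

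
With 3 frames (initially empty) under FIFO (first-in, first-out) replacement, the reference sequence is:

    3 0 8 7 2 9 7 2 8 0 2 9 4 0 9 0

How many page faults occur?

12

3 -> fault, frames {3}
0 -> fault, frames {3,0}
8 -> fault, frames {3,0,8}
7 -> fault, evict 3, frames {0,8,7}
2 -> fault, evict 0, frames {8,7,2}
9 -> fault, evict 8, frames {7,2,9}
7 -> hit
2 -> hit
8 -> fault, evict 7, frames {2,9,8}
0 -> fault, evict 2, frames {9,8,0}
2 -> fault, evict 9, frames {8,0,2}
9 -> fault, evict 8, frames {0,2,9}
4 -> fault, evict 0, frames {2,9,4}
0 -> fault, evict 2, frames {9,4,0}
9 -> hit
0 -> hit
Page faults: 12.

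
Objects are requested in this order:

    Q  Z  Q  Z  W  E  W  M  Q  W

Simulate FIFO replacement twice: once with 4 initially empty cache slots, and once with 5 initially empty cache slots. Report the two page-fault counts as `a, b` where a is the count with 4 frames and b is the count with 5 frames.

4 frames: F F . . F F . F F . → 6 faults.
5 frames: F F . . F F . F . . → 5 faults.
5 < 6: adding a frame reduced faults, as is typical.

6, 5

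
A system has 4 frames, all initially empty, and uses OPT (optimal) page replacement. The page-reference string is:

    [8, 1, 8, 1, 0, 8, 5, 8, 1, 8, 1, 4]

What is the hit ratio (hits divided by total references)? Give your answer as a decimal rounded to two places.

8: fault, frames (8)
1: fault, frames (8 1)
8: hit
1: hit
0: fault, frames (8 1 0)
8: hit
5: fault, frames (8 1 0 5)
8: hit
1: hit
8: hit
1: hit
4: fault, evict 5, frames (8 1 0 4)
Hits: 7 of 12 references → 7/12 = 0.5833.

0.58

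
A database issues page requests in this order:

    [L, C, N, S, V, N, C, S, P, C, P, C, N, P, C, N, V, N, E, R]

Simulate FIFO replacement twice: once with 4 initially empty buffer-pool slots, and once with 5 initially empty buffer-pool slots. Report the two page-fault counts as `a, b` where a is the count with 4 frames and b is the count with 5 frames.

10, 8

4 frames: F F F F F . . . F F . . F . . . . . F F → 10 faults.
5 frames: F F F F F . . . F . . . . . . . . . F F → 8 faults.
8 < 10: adding a frame reduced faults, as is typical.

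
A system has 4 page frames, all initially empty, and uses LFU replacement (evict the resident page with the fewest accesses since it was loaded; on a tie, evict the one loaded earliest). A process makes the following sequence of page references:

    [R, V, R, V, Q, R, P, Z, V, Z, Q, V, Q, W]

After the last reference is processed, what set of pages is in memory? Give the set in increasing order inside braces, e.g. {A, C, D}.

{Q, R, V, W}

R -> miss, frames {R}
V -> miss, frames {R,V}
R -> hit
V -> hit
Q -> miss, frames {R,V,Q}
R -> hit
P -> miss, frames {R,V,Q,P}
Z -> miss, evict Q, frames {R,V,P,Z}
V -> hit
Z -> hit
Q -> miss, evict P, frames {R,V,Z,Q}
V -> hit
Q -> hit
W -> miss, evict Z, frames {R,V,Q,W}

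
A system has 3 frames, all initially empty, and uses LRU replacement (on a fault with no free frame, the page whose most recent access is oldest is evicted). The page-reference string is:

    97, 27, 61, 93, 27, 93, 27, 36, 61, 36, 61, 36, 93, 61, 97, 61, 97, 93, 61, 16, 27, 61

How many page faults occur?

97 -> fault, frames (97)
27 -> fault, frames (97 27)
61 -> fault, frames (97 27 61)
93 -> fault, evict 97, frames (27 61 93)
27 -> hit
93 -> hit
27 -> hit
36 -> fault, evict 61, frames (93 27 36)
61 -> fault, evict 93, frames (27 36 61)
36 -> hit
61 -> hit
36 -> hit
93 -> fault, evict 27, frames (61 36 93)
61 -> hit
97 -> fault, evict 36, frames (93 61 97)
61 -> hit
97 -> hit
93 -> hit
61 -> hit
16 -> fault, evict 97, frames (93 61 16)
27 -> fault, evict 93, frames (61 16 27)
61 -> hit
Page faults: 10.

10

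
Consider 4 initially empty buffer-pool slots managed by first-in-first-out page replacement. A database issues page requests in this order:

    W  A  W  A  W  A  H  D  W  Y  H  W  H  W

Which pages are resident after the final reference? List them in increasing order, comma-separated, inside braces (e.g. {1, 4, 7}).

W → fault, frames (W)
A → fault, frames (W A)
W → hit
A → hit
W → hit
A → hit
H → fault, frames (W A H)
D → fault, frames (W A H D)
W → hit
Y → fault, evict W, frames (A H D Y)
H → hit
W → fault, evict A, frames (H D Y W)
H → hit
W → hit

{D, H, W, Y}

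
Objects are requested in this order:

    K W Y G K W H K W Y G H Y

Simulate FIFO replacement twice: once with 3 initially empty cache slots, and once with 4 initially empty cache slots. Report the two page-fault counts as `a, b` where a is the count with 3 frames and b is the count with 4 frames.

9, 10

3 frames: F F F F F F F . . F F . . → 9 faults.
4 frames: F F F F . . F F F F F F . → 10 faults.
10 > 9: adding a frame increased faults — Belady's anomaly.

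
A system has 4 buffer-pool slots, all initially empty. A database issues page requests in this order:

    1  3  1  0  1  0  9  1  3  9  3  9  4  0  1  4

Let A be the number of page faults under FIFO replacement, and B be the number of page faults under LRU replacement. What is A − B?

-1

Under FIFO: F F . F . . F . . . . . F . F . → 6 faults.
Under LRU: F F . F . . F . . . . . F F F . → 7 faults.
A − B = 6 − 7 = -1.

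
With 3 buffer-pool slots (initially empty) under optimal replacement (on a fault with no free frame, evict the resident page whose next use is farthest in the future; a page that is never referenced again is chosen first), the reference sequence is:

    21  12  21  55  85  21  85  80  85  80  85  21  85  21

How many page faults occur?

21: miss, frames [21]
12: miss, frames [21, 12]
21: hit
55: miss, frames [21, 12, 55]
85: miss, evict 55, frames [21, 12, 85]
21: hit
85: hit
80: miss, evict 12, frames [21, 85, 80]
85: hit
80: hit
85: hit
21: hit
85: hit
21: hit
Page faults: 5.

5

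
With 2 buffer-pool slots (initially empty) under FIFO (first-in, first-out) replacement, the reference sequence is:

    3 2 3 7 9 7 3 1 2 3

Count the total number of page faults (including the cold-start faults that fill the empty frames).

3: fault, frames {3}
2: fault, frames {3,2}
3: hit
7: fault, evict 3, frames {2,7}
9: fault, evict 2, frames {7,9}
7: hit
3: fault, evict 7, frames {9,3}
1: fault, evict 9, frames {3,1}
2: fault, evict 3, frames {1,2}
3: fault, evict 1, frames {2,3}
Page faults: 8.

8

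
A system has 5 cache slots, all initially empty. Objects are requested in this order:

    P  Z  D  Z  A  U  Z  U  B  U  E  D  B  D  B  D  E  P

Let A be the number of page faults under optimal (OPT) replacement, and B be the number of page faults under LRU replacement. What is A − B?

Under OPT: F F F . F F . . F . F . . . . . . . → 7 faults.
Under LRU: F F F . F F . . F . F F . . . . . F → 9 faults.
A − B = 7 − 9 = -2.

-2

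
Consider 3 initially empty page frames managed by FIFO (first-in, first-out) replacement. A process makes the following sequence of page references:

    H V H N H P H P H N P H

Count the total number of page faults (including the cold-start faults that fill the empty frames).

H → miss, frames {H}
V → miss, frames {H,V}
H → hit
N → miss, frames {H,V,N}
H → hit
P → miss, evict H, frames {V,N,P}
H → miss, evict V, frames {N,P,H}
P → hit
H → hit
N → hit
P → hit
H → hit
Page faults: 5.

5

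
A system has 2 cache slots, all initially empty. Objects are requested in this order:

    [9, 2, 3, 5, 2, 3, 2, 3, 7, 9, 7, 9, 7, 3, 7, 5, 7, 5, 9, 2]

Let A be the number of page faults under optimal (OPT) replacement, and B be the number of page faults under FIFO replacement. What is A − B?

Under OPT: F F F F . F . . F F . . . F . F . . F F → 11 faults.
Under FIFO: F F F F F F . . F F . . . F F F . . F F → 13 faults.
A − B = 11 − 13 = -2.

-2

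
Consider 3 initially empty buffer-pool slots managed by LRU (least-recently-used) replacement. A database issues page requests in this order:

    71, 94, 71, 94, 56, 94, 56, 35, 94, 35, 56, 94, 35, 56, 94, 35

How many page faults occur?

71: miss, frames {71}
94: miss, frames {71,94}
71: hit
94: hit
56: miss, frames {71,94,56}
94: hit
56: hit
35: miss, evict 71, frames {94,56,35}
94: hit
35: hit
56: hit
94: hit
35: hit
56: hit
94: hit
35: hit
Page faults: 4.

4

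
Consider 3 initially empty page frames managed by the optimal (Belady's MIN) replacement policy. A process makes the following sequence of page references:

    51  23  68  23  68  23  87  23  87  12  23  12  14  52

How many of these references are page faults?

7

51 -> miss, frames {51}
23 -> miss, frames {51,23}
68 -> miss, frames {51,23,68}
23 -> hit
68 -> hit
23 -> hit
87 -> miss, evict 68, frames {51,23,87}
23 -> hit
87 -> hit
12 -> miss, evict 87, frames {51,23,12}
23 -> hit
12 -> hit
14 -> miss, evict 12, frames {51,23,14}
52 -> miss, evict 14, frames {51,23,52}
Page faults: 7.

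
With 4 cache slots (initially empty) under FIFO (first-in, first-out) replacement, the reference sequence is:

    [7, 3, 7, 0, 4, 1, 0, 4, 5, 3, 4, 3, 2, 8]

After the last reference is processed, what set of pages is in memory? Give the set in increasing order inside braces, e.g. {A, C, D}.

{2, 3, 5, 8}

7 -> miss, frames {7}
3 -> miss, frames {7,3}
7 -> hit
0 -> miss, frames {7,3,0}
4 -> miss, frames {7,3,0,4}
1 -> miss, evict 7, frames {3,0,4,1}
0 -> hit
4 -> hit
5 -> miss, evict 3, frames {0,4,1,5}
3 -> miss, evict 0, frames {4,1,5,3}
4 -> hit
3 -> hit
2 -> miss, evict 4, frames {1,5,3,2}
8 -> miss, evict 1, frames {5,3,2,8}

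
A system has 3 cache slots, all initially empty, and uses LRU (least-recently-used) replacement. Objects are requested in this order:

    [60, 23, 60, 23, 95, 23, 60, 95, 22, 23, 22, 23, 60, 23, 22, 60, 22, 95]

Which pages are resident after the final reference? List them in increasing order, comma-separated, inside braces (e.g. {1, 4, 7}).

{22, 60, 95}

60: miss, frames {60}
23: miss, frames {60,23}
60: hit
23: hit
95: miss, frames {60,23,95}
23: hit
60: hit
95: hit
22: miss, evict 23, frames {60,95,22}
23: miss, evict 60, frames {95,22,23}
22: hit
23: hit
60: miss, evict 95, frames {22,23,60}
23: hit
22: hit
60: hit
22: hit
95: miss, evict 23, frames {60,22,95}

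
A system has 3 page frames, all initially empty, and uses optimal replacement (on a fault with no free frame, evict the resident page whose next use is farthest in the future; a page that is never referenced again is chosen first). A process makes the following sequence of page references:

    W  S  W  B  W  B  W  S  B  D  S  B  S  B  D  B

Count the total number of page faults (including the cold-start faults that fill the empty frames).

W → fault, frames (W)
S → fault, frames (W S)
W → hit
B → fault, frames (W S B)
W → hit
B → hit
W → hit
S → hit
B → hit
D → fault, evict W, frames (S B D)
S → hit
B → hit
S → hit
B → hit
D → hit
B → hit
Page faults: 4.

4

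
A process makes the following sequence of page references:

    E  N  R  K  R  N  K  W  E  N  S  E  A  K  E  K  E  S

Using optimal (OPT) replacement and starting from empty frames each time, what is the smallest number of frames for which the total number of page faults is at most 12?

2

f=1: 18 faults
f=2: 11 faults
f=3: 9 faults
f=4: 7 faults
f=5: 7 faults
f=6: 7 faults
f=7: 7 faults
Smallest f with faults ≤ 12 is 2.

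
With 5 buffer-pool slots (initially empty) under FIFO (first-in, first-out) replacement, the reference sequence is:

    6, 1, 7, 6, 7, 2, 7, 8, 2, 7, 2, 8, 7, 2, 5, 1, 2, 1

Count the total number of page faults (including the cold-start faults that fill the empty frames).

6: miss, frames (6)
1: miss, frames (6 1)
7: miss, frames (6 1 7)
6: hit
7: hit
2: miss, frames (6 1 7 2)
7: hit
8: miss, frames (6 1 7 2 8)
2: hit
7: hit
2: hit
8: hit
7: hit
2: hit
5: miss, evict 6, frames (1 7 2 8 5)
1: hit
2: hit
1: hit
Page faults: 6.

6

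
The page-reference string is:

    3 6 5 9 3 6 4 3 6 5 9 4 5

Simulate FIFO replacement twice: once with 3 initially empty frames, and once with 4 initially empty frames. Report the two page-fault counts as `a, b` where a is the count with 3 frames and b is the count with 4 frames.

3 frames: F F F F F F F . . F F . . → 9 faults.
4 frames: F F F F . . F F F F F F . → 10 faults.
10 > 9: adding a frame increased faults — Belady's anomaly.

9, 10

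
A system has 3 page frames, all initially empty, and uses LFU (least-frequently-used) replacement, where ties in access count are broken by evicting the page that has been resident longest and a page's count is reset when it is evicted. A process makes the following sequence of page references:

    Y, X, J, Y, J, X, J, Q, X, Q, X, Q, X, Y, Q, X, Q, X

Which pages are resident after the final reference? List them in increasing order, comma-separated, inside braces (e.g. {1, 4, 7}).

Y → miss, frames {Y}
X → miss, frames {Y,X}
J → miss, frames {Y,X,J}
Y → hit
J → hit
X → hit
J → hit
Q → miss, evict Y, frames {X,J,Q}
X → hit
Q → hit
X → hit
Q → hit
X → hit
Y → miss, evict J, frames {X,Q,Y}
Q → hit
X → hit
Q → hit
X → hit

{Q, X, Y}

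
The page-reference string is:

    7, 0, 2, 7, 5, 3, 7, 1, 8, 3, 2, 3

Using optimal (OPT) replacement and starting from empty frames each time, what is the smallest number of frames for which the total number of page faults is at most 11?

2

f=1: 12 faults
f=2: 8 faults
f=3: 7 faults
f=4: 7 faults
f=5: 7 faults
f=6: 7 faults
f=7: 7 faults
Smallest f with faults ≤ 11 is 2.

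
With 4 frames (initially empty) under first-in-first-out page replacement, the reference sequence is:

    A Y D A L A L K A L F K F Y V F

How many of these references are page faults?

9

A -> miss, frames [A]
Y -> miss, frames [A, Y]
D -> miss, frames [A, Y, D]
A -> hit
L -> miss, frames [A, Y, D, L]
A -> hit
L -> hit
K -> miss, evict A, frames [Y, D, L, K]
A -> miss, evict Y, frames [D, L, K, A]
L -> hit
F -> miss, evict D, frames [L, K, A, F]
K -> hit
F -> hit
Y -> miss, evict L, frames [K, A, F, Y]
V -> miss, evict K, frames [A, F, Y, V]
F -> hit
Page faults: 9.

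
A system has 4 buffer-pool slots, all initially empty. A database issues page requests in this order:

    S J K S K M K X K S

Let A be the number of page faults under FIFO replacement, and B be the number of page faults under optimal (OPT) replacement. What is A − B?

1

Under FIFO: F F F . . F . F . F → 6 faults.
Under OPT: F F F . . F . F . . → 5 faults.
A − B = 6 − 5 = 1.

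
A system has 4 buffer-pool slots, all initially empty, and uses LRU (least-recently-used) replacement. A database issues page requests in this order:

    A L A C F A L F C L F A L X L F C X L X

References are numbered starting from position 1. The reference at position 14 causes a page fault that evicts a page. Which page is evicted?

C

pos 1: A: miss, frames (A)
pos 2: L: miss, frames (A L)
pos 3: A: hit
pos 4: C: miss, frames (L A C)
pos 5: F: miss, frames (L A C F)
pos 6: A: hit
pos 7: L: hit
pos 8: F: hit
pos 9: C: hit
pos 10: L: hit
pos 11: F: hit
pos 12: A: hit
pos 13: L: hit
pos 14: X: miss, evict C, frames (F A L X)
At position 14, page C is evicted.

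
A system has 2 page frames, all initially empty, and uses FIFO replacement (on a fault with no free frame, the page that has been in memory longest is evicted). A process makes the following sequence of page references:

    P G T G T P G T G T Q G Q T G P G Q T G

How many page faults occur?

14

P -> fault, frames {P}
G -> fault, frames {P,G}
T -> fault, evict P, frames {G,T}
G -> hit
T -> hit
P -> fault, evict G, frames {T,P}
G -> fault, evict T, frames {P,G}
T -> fault, evict P, frames {G,T}
G -> hit
T -> hit
Q -> fault, evict G, frames {T,Q}
G -> fault, evict T, frames {Q,G}
Q -> hit
T -> fault, evict Q, frames {G,T}
G -> hit
P -> fault, evict G, frames {T,P}
G -> fault, evict T, frames {P,G}
Q -> fault, evict P, frames {G,Q}
T -> fault, evict G, frames {Q,T}
G -> fault, evict Q, frames {T,G}
Page faults: 14.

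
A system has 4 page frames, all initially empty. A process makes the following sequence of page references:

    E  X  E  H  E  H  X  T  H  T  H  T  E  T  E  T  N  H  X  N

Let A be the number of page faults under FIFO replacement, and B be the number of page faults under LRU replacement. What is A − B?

-1

Under FIFO: F F . F . . . F . . . . . . . . F . . . → 5 faults.
Under LRU: F F . F . . . F . . . . . . . . F . F . → 6 faults.
A − B = 5 − 6 = -1.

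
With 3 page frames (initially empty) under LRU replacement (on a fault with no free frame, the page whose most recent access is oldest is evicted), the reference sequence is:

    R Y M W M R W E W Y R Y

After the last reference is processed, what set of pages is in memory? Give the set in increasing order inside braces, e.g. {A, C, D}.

R → fault, frames {R}
Y → fault, frames {R,Y}
M → fault, frames {R,Y,M}
W → fault, evict R, frames {Y,M,W}
M → hit
R → fault, evict Y, frames {W,M,R}
W → hit
E → fault, evict M, frames {R,W,E}
W → hit
Y → fault, evict R, frames {E,W,Y}
R → fault, evict E, frames {W,Y,R}
Y → hit

{R, W, Y}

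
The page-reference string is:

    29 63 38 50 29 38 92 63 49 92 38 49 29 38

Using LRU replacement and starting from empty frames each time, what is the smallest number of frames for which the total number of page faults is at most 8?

f=1: 14 faults
f=2: 14 faults
f=3: 10 faults
f=4: 8 faults
f=5: 6 faults
f=6: 6 faults
Smallest f with faults ≤ 8 is 4.

4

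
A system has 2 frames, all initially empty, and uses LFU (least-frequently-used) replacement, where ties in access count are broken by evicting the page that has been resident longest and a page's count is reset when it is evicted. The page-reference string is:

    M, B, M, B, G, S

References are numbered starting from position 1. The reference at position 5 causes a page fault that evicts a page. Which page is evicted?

M

pos 1: M → miss, frames [M]
pos 2: B → miss, frames [M, B]
pos 3: M → hit
pos 4: B → hit
pos 5: G → miss, evict M, frames [B, G]
At position 5, page M is evicted.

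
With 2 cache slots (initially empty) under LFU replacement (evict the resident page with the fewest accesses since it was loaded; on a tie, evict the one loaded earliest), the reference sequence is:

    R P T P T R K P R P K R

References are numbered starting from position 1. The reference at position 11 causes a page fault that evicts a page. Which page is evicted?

P

pos 1: R -> miss, frames {R}
pos 2: P -> miss, frames {R,P}
pos 3: T -> miss, evict R, frames {P,T}
pos 4: P -> hit
pos 5: T -> hit
pos 6: R -> miss, evict P, frames {T,R}
pos 7: K -> miss, evict R, frames {T,K}
pos 8: P -> miss, evict K, frames {T,P}
pos 9: R -> miss, evict P, frames {T,R}
pos 10: P -> miss, evict R, frames {T,P}
pos 11: K -> miss, evict P, frames {T,K}
At position 11, page P is evicted.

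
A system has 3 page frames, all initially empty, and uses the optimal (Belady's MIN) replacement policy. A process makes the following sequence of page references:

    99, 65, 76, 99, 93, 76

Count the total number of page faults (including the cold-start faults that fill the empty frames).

4

99: miss, frames (99)
65: miss, frames (99 65)
76: miss, frames (99 65 76)
99: hit
93: miss, evict 65, frames (99 76 93)
76: hit
Page faults: 4.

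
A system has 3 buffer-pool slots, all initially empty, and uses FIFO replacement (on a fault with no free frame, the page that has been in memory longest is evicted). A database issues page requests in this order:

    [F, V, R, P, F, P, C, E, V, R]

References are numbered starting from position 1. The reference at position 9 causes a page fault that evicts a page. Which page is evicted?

pos 1: F: fault, frames {F}
pos 2: V: fault, frames {F,V}
pos 3: R: fault, frames {F,V,R}
pos 4: P: fault, evict F, frames {V,R,P}
pos 5: F: fault, evict V, frames {R,P,F}
pos 6: P: hit
pos 7: C: fault, evict R, frames {P,F,C}
pos 8: E: fault, evict P, frames {F,C,E}
pos 9: V: fault, evict F, frames {C,E,V}
At position 9, page F is evicted.

F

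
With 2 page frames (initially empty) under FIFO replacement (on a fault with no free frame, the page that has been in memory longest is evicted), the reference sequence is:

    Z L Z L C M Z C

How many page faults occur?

Z: fault, frames {Z}
L: fault, frames {Z,L}
Z: hit
L: hit
C: fault, evict Z, frames {L,C}
M: fault, evict L, frames {C,M}
Z: fault, evict C, frames {M,Z}
C: fault, evict M, frames {Z,C}
Page faults: 6.

6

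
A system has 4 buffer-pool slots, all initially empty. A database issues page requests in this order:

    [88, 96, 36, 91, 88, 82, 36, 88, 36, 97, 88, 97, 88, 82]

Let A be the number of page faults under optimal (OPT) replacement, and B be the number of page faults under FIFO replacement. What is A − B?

Under OPT: F F F F . F . . . F . . . . → 6 faults.
Under FIFO: F F F F . F . F . F . . . . → 7 faults.
A − B = 6 − 7 = -1.

-1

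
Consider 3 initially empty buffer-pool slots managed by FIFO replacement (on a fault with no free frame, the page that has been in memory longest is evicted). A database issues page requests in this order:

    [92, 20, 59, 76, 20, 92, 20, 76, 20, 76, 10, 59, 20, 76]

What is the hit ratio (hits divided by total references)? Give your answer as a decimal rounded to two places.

0.36

92: miss, frames {92}
20: miss, frames {92,20}
59: miss, frames {92,20,59}
76: miss, evict 92, frames {20,59,76}
20: hit
92: miss, evict 20, frames {59,76,92}
20: miss, evict 59, frames {76,92,20}
76: hit
20: hit
76: hit
10: miss, evict 76, frames {92,20,10}
59: miss, evict 92, frames {20,10,59}
20: hit
76: miss, evict 20, frames {10,59,76}
Hits: 5 of 14 references → 5/14 = 0.3571.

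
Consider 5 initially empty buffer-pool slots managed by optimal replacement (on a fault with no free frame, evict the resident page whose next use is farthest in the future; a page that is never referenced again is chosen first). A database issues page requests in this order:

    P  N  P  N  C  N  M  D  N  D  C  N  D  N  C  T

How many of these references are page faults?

6

P -> miss, frames {P}
N -> miss, frames {P,N}
P -> hit
N -> hit
C -> miss, frames {P,N,C}
N -> hit
M -> miss, frames {P,N,C,M}
D -> miss, frames {P,N,C,M,D}
N -> hit
D -> hit
C -> hit
N -> hit
D -> hit
N -> hit
C -> hit
T -> miss, evict D, frames {P,N,C,M,T}
Page faults: 6.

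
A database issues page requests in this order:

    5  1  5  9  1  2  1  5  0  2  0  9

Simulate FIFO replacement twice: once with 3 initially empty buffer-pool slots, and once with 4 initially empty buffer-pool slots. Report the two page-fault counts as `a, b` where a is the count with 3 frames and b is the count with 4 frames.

7, 5

3 frames: F F . F . F . F F . . F → 7 faults.
4 frames: F F . F . F . . F . . . → 5 faults.
5 < 7: adding a frame reduced faults, as is typical.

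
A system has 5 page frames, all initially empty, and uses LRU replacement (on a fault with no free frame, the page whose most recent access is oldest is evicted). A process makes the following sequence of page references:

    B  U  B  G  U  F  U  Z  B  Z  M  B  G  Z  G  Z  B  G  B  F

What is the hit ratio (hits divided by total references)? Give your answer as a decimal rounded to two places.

0.60

B: fault, frames {B}
U: fault, frames {B,U}
B: hit
G: fault, frames {U,B,G}
U: hit
F: fault, frames {B,G,U,F}
U: hit
Z: fault, frames {B,G,F,U,Z}
B: hit
Z: hit
M: fault, evict G, frames {F,U,B,Z,M}
B: hit
G: fault, evict F, frames {U,Z,M,B,G}
Z: hit
G: hit
Z: hit
B: hit
G: hit
B: hit
F: fault, evict U, frames {M,Z,G,B,F}
Hits: 12 of 20 references → 12/20 = 0.6000.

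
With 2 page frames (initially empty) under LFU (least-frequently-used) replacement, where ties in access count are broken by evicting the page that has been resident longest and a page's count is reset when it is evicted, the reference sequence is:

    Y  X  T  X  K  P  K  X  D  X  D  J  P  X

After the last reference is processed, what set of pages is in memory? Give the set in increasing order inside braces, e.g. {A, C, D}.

Y → fault, frames {Y}
X → fault, frames {Y,X}
T → fault, evict Y, frames {X,T}
X → hit
K → fault, evict T, frames {X,K}
P → fault, evict K, frames {X,P}
K → fault, evict P, frames {X,K}
X → hit
D → fault, evict K, frames {X,D}
X → hit
D → hit
J → fault, evict D, frames {X,J}
P → fault, evict J, frames {X,P}
X → hit

{P, X}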